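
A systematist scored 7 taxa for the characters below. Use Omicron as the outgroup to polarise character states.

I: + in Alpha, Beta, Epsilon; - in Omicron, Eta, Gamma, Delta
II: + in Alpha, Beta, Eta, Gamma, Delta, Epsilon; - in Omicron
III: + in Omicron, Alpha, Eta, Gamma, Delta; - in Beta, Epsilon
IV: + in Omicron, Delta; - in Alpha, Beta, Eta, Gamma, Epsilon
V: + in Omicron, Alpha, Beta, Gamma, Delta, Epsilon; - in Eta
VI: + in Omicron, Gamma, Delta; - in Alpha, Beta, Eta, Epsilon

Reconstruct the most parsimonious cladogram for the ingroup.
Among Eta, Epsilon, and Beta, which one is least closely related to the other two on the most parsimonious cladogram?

Eta

Character polarity is set by the outgroup: the derived state is whichever differs from the outgroup's state, so for III, IV, V, VI the derived state is '-', and for the remaining characters it is '+'.
I: derived state '+' in Alpha, Beta, and Epsilon only — synapomorphy for {Alpha, Beta, Epsilon}.
All ingroup taxa share the derived state '+' for II; it defines the ingroup but does not resolve relationships within it.
Only Beta and Epsilon show the derived state '-' for III, supporting them as a clade.
IV: derived state '-' in Alpha, Beta, Epsilon, Eta, and Gamma only — synapomorphy for {Alpha, Beta, Epsilon, Eta, Gamma}.
V: derived state '-' in Eta only — an autapomorphy, so it tells us nothing about relationships among taxa.
VI (derived state '-') is shared by Alpha, Beta, Epsilon, and Eta — a synapomorphy uniting that clade.
Most parsimonious ingroup topology: ((((Alpha,(Beta,Epsilon)),Eta),Gamma),Delta).
Beta and Epsilon share a more recent common ancestor with each other than either does with Eta, so Eta is the least closely related of the three.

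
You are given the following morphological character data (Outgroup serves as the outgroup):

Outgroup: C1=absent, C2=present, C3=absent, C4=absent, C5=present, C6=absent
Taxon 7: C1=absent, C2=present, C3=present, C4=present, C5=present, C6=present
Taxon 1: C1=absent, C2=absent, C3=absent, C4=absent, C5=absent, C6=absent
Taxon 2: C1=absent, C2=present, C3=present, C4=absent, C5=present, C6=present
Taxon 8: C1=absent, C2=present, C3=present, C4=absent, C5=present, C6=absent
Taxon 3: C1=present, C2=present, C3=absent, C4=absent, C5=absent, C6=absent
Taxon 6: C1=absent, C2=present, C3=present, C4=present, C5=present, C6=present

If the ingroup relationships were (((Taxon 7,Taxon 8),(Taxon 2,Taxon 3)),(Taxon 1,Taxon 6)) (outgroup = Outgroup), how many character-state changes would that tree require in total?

Map each character onto (((Taxon 7,Taxon 8),(Taxon 2,Taxon 3)),(Taxon 1,Taxon 6)) (rooted by Outgroup) and count the minimum state changes it requires (Fitch parsimony):
C1: 1; C2: 1; C3: 3; C4: 2; C5: 2; C6: 3.
Total tree length = 12.

12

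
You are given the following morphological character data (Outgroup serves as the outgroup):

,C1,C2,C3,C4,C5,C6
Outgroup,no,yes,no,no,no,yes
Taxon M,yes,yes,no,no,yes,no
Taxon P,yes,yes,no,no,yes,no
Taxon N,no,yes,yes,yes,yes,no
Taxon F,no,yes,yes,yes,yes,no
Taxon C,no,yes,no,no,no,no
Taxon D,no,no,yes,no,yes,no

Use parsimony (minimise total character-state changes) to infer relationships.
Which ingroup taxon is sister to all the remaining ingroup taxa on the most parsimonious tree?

Taxon C

Character polarity is set by the outgroup: the derived state is whichever differs from the outgroup's state, so for C2, C6 the derived state is 'no', and for the remaining characters it is 'yes'.
C1: derived state 'yes' in Taxon M and Taxon P only — synapomorphy for {Taxon M, Taxon P}.
C2 (derived state 'no') is unique to Taxon D (autapomorphy; uninformative for grouping).
C3 (derived state 'yes') is shared by Taxon D, Taxon F, and Taxon N — a synapomorphy uniting that clade.
Only Taxon F and Taxon N show the derived state 'yes' for C4, supporting them as a clade.
Only Taxon D, Taxon F, Taxon M, Taxon N, and Taxon P show the derived state 'yes' for C5, supporting them as a clade.
All ingroup taxa share the derived state 'no' for C6; it defines the ingroup but does not resolve relationships within it.
Most parsimonious ingroup topology: (((Taxon M,Taxon P),((Taxon N,Taxon F),Taxon D)),Taxon C).
Taxon C is sister to the clade containing all other ingroup taxa, so it is the earliest-diverging (most basal) ingroup lineage.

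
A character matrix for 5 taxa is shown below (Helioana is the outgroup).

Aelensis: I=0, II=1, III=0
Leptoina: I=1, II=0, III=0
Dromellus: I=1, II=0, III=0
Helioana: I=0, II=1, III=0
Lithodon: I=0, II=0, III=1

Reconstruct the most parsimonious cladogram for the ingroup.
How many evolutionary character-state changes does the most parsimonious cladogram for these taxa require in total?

Character polarity is set by the outgroup: the derived state is whichever differs from the outgroup's state, so for II the derived state is '0', and for the remaining characters it is '1'.
I: derived state '1' in Dromellus and Leptoina only — synapomorphy for {Dromellus, Leptoina}.
Only Dromellus, Leptoina, and Lithodon show the derived state '0' for II, supporting them as a clade.
III (derived state '1') is unique to Lithodon (autapomorphy; uninformative for grouping).
Most parsimonious ingroup topology: (Aelensis,((Dromellus,Leptoina),Lithodon)).
Changes per character on this tree: I: 1; II: 1; III: 1.
Total = 3.

3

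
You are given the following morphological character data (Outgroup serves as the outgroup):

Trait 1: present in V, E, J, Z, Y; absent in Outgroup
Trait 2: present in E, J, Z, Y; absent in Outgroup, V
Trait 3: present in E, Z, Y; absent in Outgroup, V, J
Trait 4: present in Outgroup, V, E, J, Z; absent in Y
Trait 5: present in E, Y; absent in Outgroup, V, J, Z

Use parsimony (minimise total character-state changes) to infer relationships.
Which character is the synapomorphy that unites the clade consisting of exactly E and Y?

Character polarity is set by the outgroup: the derived state is whichever differs from the outgroup's state, so for Trait 4 the derived state is 'absent', and for the remaining characters it is 'present'.
Trait 1 (derived state 'present') is shared by all ingroup taxa — unites the whole ingroup.
Trait 2: derived state 'present' in E, J, Y, and Z only — synapomorphy for {E, J, Y, Z}.
Trait 3: derived state 'present' in E, Y, and Z only — synapomorphy for {E, Y, Z}.
Trait 4 (derived state 'absent') is unique to Y (autapomorphy; uninformative for grouping).
Only E and Y show the derived state 'present' for Trait 5, supporting them as a clade.
Most parsimonious ingroup topology: (V,(((E,Y),Z),J)).
The clade {E, Y} is supported by Trait 5: its derived state 'present' occurs in exactly those taxa and in no other taxon (including the outgroup).

Trait 5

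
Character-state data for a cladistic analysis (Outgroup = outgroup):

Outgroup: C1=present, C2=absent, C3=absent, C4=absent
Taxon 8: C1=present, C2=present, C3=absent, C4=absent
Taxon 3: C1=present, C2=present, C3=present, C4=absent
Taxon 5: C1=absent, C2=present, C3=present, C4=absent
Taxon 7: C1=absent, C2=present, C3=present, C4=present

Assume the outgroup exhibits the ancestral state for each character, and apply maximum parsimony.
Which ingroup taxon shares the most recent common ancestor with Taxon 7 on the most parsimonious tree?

Character polarity is set by the outgroup: the derived state is whichever differs from the outgroup's state, so for C1 the derived state is 'absent', and for the remaining characters it is 'present'.
Only Taxon 5 and Taxon 7 show the derived state 'absent' for C1, supporting them as a clade.
All ingroup taxa share the derived state 'present' for C2; it defines the ingroup but does not resolve relationships within it.
Only Taxon 3, Taxon 5, and Taxon 7 show the derived state 'present' for C3, supporting them as a clade.
C4 (derived state 'present') is unique to Taxon 7 (autapomorphy; uninformative for grouping).
Most parsimonious ingroup topology: (Taxon 8,(Taxon 3,(Taxon 5,Taxon 7))).
Taxon 7 and Taxon 5 form a cherry on this tree, so they are sister taxa.

Taxon 5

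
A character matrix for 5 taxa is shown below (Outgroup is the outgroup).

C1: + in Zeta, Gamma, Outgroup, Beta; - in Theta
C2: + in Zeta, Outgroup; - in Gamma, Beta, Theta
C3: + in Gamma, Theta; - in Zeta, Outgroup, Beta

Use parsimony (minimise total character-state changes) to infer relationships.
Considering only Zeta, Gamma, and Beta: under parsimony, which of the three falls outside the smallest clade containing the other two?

Zeta

Character polarity is set by the outgroup: the derived state is whichever differs from the outgroup's state, so for C1, C2 the derived state is '-', and for the remaining characters it is '+'.
C1: derived state '-' in Theta only — an autapomorphy, so it tells us nothing about relationships among taxa.
Only Beta, Gamma, and Theta show the derived state '-' for C2, supporting them as a clade.
C3: derived state '+' in Gamma and Theta only — synapomorphy for {Gamma, Theta}.
Most parsimonious ingroup topology: (((Gamma,Theta),Beta),Zeta).
Beta and Gamma share a more recent common ancestor with each other than either does with Zeta, so Zeta is the least closely related of the three.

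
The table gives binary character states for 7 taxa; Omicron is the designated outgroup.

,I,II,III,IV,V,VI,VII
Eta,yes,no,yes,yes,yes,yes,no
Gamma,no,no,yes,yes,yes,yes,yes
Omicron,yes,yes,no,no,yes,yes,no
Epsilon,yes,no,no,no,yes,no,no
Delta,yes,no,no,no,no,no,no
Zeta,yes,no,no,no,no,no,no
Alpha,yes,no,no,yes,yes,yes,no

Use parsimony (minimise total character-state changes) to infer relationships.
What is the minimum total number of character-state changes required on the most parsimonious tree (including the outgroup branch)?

Character polarity is set by the outgroup: the derived state is whichever differs from the outgroup's state, so for I, II, V, VI the derived state is 'no', and for the remaining characters it is 'yes'.
I: derived state 'no' in Gamma only — an autapomorphy, so it tells us nothing about relationships among taxa.
II (derived state 'no') is shared by all ingroup taxa — unites the whole ingroup.
Only Eta and Gamma show the derived state 'yes' for III, supporting them as a clade.
Only Alpha, Eta, and Gamma show the derived state 'yes' for IV, supporting them as a clade.
V (derived state 'no') is shared by Delta and Zeta — a synapomorphy uniting that clade.
VI (derived state 'no') is shared by Delta, Epsilon, and Zeta — a synapomorphy uniting that clade.
VII: derived state 'yes' in Gamma only — an autapomorphy, so it tells us nothing about relationships among taxa.
Most parsimonious ingroup topology: (((Gamma,Eta),Alpha),((Zeta,Delta),Epsilon)).
Changes per character on this tree: I: 1; II: 1; III: 1; IV: 1; V: 1; VI: 1; VII: 1.
Total = 7.

7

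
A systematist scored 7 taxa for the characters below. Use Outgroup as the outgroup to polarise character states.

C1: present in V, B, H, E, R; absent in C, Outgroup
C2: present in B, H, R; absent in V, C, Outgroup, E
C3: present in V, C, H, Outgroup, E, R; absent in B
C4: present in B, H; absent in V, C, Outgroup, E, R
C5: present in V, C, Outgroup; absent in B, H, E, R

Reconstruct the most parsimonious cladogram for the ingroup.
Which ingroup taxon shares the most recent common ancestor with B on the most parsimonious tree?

H

Character polarity is set by the outgroup: the derived state is whichever differs from the outgroup's state, so for C3, C5 the derived state is 'absent', and for the remaining characters it is 'present'.
C1 (derived state 'present') is shared by B, E, H, R, and V — a synapomorphy uniting that clade.
C2: derived state 'present' in B, H, and R only — synapomorphy for {B, H, R}.
C3 (derived state 'absent') is unique to B (autapomorphy; uninformative for grouping).
C4 (derived state 'present') is shared by B and H — a synapomorphy uniting that clade.
C5 (derived state 'absent') is shared by B, E, H, and R — a synapomorphy uniting that clade.
Most parsimonious ingroup topology: ((V,(((B,H),R),E)),C).
B and H form a cherry on this tree, so they are sister taxa.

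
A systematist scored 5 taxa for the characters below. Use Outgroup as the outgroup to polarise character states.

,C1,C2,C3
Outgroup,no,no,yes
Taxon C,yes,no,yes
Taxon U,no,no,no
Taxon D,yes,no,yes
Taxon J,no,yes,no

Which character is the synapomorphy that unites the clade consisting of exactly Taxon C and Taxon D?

Character polarity is set by the outgroup: the derived state is whichever differs from the outgroup's state, so for C3 the derived state is 'no', and for the remaining characters it is 'yes'.
C1 (derived state 'yes') is shared by Taxon C and Taxon D — a synapomorphy uniting that clade.
C2 (derived state 'yes') is unique to Taxon J (autapomorphy; uninformative for grouping).
Only Taxon J and Taxon U show the derived state 'no' for C3, supporting them as a clade.
Most parsimonious ingroup topology: ((Taxon C,Taxon D),(Taxon U,Taxon J)).
The clade {Taxon C, Taxon D} is supported by C1: its derived state 'yes' occurs in exactly those taxa and in no other taxon (including the outgroup).

C1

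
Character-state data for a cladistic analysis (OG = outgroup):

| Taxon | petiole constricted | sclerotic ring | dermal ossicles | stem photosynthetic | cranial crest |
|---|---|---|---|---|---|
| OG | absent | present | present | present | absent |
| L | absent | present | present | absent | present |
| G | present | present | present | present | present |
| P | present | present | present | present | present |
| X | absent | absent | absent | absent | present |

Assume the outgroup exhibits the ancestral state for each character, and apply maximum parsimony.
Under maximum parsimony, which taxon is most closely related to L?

Character polarity is set by the outgroup: the derived state is whichever differs from the outgroup's state, so for sclerotic ring, dermal ossicles, stem photosynthetic the derived state is 'absent', and for the remaining characters it is 'present'.
petiole constricted: derived state 'present' in G and P only — synapomorphy for {G, P}.
sclerotic ring: derived state 'absent' in X only — an autapomorphy, so it tells us nothing about relationships among taxa.
dermal ossicles: derived state 'absent' in X only — an autapomorphy, so it tells us nothing about relationships among taxa.
stem photosynthetic: derived state 'absent' in L and X only — synapomorphy for {L, X}.
All ingroup taxa share the derived state 'present' for cranial crest; it defines the ingroup but does not resolve relationships within it.
Most parsimonious ingroup topology: ((L,X),(G,P)).
L and X form a cherry on this tree, so they are sister taxa.

X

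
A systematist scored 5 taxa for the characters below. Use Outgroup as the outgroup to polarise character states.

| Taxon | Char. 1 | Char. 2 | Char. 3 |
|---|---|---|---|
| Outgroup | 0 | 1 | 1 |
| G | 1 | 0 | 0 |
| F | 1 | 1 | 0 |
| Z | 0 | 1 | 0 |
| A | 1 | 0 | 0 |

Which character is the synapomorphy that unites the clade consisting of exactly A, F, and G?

Character polarity is set by the outgroup: the derived state is whichever differs from the outgroup's state, so for Char. 2, Char. 3 the derived state is '0', and for the remaining characters it is '1'.
Only A, F, and G show the derived state '1' for Char. 1, supporting them as a clade.
Char. 2 (derived state '0') is shared by A and G — a synapomorphy uniting that clade.
Char. 3 (derived state '0') is shared by all ingroup taxa — unites the whole ingroup.
Most parsimonious ingroup topology: (((G,A),F),Z).
The clade {A, F, G} is supported by Char. 1: its derived state '1' occurs in exactly those taxa and in no other taxon (including the outgroup).

Char. 1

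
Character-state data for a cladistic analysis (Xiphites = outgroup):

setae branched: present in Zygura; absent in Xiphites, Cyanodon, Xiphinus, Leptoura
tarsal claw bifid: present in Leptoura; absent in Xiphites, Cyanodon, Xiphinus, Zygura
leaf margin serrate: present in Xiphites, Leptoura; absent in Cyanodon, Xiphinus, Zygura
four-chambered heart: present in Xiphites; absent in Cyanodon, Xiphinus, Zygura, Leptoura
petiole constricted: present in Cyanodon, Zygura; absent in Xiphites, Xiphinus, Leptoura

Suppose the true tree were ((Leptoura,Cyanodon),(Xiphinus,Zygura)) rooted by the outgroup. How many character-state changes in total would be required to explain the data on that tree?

7

Map each character onto ((Leptoura,Cyanodon),(Xiphinus,Zygura)) (rooted by Xiphites) and count the minimum state changes it requires (Fitch parsimony):
setae branched: 1; tarsal claw bifid: 1; leaf margin serrate: 2; four-chambered heart: 1; petiole constricted: 2.
Total tree length = 7.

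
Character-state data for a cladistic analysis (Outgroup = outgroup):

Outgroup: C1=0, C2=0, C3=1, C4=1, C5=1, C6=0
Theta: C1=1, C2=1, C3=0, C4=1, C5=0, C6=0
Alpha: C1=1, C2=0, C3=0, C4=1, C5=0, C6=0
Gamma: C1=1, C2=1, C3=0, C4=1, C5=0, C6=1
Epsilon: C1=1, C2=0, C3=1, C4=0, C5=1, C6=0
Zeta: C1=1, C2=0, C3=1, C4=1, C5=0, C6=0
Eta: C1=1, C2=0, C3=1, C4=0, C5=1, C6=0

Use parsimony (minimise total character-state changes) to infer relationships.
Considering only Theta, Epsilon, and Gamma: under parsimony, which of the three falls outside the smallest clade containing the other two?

Character polarity is set by the outgroup: the derived state is whichever differs from the outgroup's state, so for C3, C4, C5 the derived state is '0', and for the remaining characters it is '1'.
C1 (derived state '1') is shared by all ingroup taxa — unites the whole ingroup.
Only Gamma and Theta show the derived state '1' for C2, supporting them as a clade.
C3 (derived state '0') is shared by Alpha, Gamma, and Theta — a synapomorphy uniting that clade.
C4: derived state '0' in Epsilon and Eta only — synapomorphy for {Epsilon, Eta}.
C5 (derived state '0') is shared by Alpha, Gamma, Theta, and Zeta — a synapomorphy uniting that clade.
C6 (derived state '1') is unique to Gamma (autapomorphy; uninformative for grouping).
Most parsimonious ingroup topology: ((((Theta,Gamma),Alpha),Zeta),(Epsilon,Eta)).
Gamma and Theta share a more recent common ancestor with each other than either does with Epsilon, so Epsilon is the least closely related of the three.

Epsilon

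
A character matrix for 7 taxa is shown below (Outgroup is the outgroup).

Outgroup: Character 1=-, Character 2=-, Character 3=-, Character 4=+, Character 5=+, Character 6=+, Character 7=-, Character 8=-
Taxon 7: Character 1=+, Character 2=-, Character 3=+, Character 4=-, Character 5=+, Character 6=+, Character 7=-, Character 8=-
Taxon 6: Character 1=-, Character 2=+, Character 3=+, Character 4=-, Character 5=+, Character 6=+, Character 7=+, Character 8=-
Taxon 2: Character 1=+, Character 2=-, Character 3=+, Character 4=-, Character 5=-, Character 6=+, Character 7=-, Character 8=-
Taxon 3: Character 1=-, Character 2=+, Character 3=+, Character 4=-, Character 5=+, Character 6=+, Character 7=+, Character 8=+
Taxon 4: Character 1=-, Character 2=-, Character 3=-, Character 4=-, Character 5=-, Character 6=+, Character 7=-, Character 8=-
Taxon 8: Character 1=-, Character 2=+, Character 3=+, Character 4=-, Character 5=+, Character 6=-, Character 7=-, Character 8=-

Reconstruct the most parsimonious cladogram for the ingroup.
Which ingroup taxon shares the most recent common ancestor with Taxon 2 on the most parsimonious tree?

Character polarity is set by the outgroup: the derived state is whichever differs from the outgroup's state, so for Character 4, Character 5, Character 6 the derived state is '-', and for the remaining characters it is '+'.
Character 1: derived state '+' in Taxon 2 and Taxon 7 only — synapomorphy for {Taxon 2, Taxon 7}.
Only Taxon 3, Taxon 6, and Taxon 8 show the derived state '+' for Character 2, supporting them as a clade.
Only Taxon 2, Taxon 3, Taxon 6, Taxon 7, and Taxon 8 show the derived state '+' for Character 3, supporting them as a clade.
All ingroup taxa share the derived state '-' for Character 4; it defines the ingroup but does not resolve relationships within it.
Character 5 (state '-') occurs in Taxon 2 and Taxon 4 but conflicts with the nesting implied by the other characters — most parsimoniously interpreted as homoplasy.
Character 6: derived state '-' in Taxon 8 only — an autapomorphy, so it tells us nothing about relationships among taxa.
Only Taxon 3 and Taxon 6 show the derived state '+' for Character 7, supporting them as a clade.
Character 8 (derived state '+') is unique to Taxon 3 (autapomorphy; uninformative for grouping).
Most parsimonious ingroup topology: (((Taxon 7,Taxon 2),((Taxon 6,Taxon 3),Taxon 8)),Taxon 4).
Taxon 2 and Taxon 7 form a cherry on this tree, so they are sister taxa.

Taxon 7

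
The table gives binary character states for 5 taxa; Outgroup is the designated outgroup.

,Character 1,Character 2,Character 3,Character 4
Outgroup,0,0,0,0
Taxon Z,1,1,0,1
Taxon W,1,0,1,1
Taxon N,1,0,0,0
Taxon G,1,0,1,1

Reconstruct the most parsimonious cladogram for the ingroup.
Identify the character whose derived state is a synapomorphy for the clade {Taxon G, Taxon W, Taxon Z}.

The outgroup has state '0' for every character, so '1' is the derived state throughout.
Character 1 (derived state '1') is shared by all ingroup taxa — unites the whole ingroup.
Character 2: derived state '1' in Taxon Z only — an autapomorphy, so it tells us nothing about relationships among taxa.
Character 3: derived state '1' in Taxon G and Taxon W only — synapomorphy for {Taxon G, Taxon W}.
Character 4: derived state '1' in Taxon G, Taxon W, and Taxon Z only — synapomorphy for {Taxon G, Taxon W, Taxon Z}.
Most parsimonious ingroup topology: ((Taxon Z,(Taxon W,Taxon G)),Taxon N).
The clade {Taxon G, Taxon W, Taxon Z} is supported by Character 4: its derived state '1' occurs in exactly those taxa and in no other taxon (including the outgroup).

Character 4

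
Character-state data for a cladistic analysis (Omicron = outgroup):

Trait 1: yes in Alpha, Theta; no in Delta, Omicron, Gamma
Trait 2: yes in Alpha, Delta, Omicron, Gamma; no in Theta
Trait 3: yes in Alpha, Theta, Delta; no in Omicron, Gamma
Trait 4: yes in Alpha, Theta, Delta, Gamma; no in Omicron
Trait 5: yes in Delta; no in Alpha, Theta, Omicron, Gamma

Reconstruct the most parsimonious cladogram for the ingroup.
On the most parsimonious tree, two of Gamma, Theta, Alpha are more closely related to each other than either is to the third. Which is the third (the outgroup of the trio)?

Character polarity is set by the outgroup: the derived state is whichever differs from the outgroup's state, so for Trait 2 the derived state is 'no', and for the remaining characters it is 'yes'.
Only Alpha and Theta show the derived state 'yes' for Trait 1, supporting them as a clade.
Trait 2 (derived state 'no') is unique to Theta (autapomorphy; uninformative for grouping).
Trait 3 (derived state 'yes') is shared by Alpha, Delta, and Theta — a synapomorphy uniting that clade.
All ingroup taxa share the derived state 'yes' for Trait 4; it defines the ingroup but does not resolve relationships within it.
Trait 5: derived state 'yes' in Delta only — an autapomorphy, so it tells us nothing about relationships among taxa.
Most parsimonious ingroup topology: (Gamma,((Alpha,Theta),Delta)).
Alpha and Theta share a more recent common ancestor with each other than either does with Gamma, so Gamma is the least closely related of the three.

Gamma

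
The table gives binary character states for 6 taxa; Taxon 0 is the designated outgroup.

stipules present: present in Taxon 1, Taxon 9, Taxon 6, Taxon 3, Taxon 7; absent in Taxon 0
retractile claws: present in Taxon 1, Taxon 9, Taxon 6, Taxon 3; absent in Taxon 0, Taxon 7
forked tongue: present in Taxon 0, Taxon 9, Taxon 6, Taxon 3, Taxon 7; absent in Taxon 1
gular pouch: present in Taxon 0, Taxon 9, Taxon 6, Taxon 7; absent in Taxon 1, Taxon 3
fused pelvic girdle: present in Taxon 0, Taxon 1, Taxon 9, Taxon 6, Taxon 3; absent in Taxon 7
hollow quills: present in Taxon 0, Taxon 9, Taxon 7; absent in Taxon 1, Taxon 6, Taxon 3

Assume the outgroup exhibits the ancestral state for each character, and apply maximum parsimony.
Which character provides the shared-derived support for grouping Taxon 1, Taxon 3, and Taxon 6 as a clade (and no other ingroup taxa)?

hollow quills

Character polarity is set by the outgroup: the derived state is whichever differs from the outgroup's state, so for forked tongue, gular pouch, fused pelvic girdle, hollow quills the derived state is 'absent', and for the remaining characters it is 'present'.
All ingroup taxa share the derived state 'present' for stipules present; it defines the ingroup but does not resolve relationships within it.
retractile claws: derived state 'present' in Taxon 1, Taxon 3, Taxon 6, and Taxon 9 only — synapomorphy for {Taxon 1, Taxon 3, Taxon 6, Taxon 9}.
forked tongue (derived state 'absent') is unique to Taxon 1 (autapomorphy; uninformative for grouping).
gular pouch: derived state 'absent' in Taxon 1 and Taxon 3 only — synapomorphy for {Taxon 1, Taxon 3}.
fused pelvic girdle (derived state 'absent') is unique to Taxon 7 (autapomorphy; uninformative for grouping).
hollow quills: derived state 'absent' in Taxon 1, Taxon 3, and Taxon 6 only — synapomorphy for {Taxon 1, Taxon 3, Taxon 6}.
Most parsimonious ingroup topology: ((Taxon 9,((Taxon 3,Taxon 1),Taxon 6)),Taxon 7).
The clade {Taxon 1, Taxon 3, Taxon 6} is supported by hollow quills: its derived state 'absent' occurs in exactly those taxa and in no other taxon (including the outgroup).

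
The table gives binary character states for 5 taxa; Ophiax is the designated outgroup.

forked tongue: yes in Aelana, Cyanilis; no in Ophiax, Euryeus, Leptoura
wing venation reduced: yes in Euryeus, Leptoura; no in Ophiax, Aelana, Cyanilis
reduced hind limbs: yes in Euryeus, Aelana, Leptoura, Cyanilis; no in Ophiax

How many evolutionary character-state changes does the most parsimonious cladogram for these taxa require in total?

3

The outgroup has state 'no' for every character, so 'yes' is the derived state throughout.
forked tongue: derived state 'yes' in Aelana and Cyanilis only — synapomorphy for {Aelana, Cyanilis}.
wing venation reduced (derived state 'yes') is shared by Euryeus and Leptoura — a synapomorphy uniting that clade.
All ingroup taxa share the derived state 'yes' for reduced hind limbs; it defines the ingroup but does not resolve relationships within it.
Most parsimonious ingroup topology: ((Euryeus,Leptoura),(Aelana,Cyanilis)).
Changes per character on this tree: forked tongue: 1; wing venation reduced: 1; reduced hind limbs: 1.
Total = 3.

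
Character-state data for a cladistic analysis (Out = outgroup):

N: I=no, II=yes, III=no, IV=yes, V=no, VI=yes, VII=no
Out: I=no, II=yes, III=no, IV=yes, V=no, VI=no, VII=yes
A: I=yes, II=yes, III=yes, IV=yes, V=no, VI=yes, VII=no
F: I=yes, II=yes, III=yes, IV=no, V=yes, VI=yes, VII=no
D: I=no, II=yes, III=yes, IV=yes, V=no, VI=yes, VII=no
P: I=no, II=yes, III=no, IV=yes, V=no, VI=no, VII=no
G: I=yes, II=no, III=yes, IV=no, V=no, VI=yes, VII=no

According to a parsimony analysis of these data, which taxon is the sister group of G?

F

Character polarity is set by the outgroup: the derived state is whichever differs from the outgroup's state, so for II, IV, VII the derived state is 'no', and for the remaining characters it is 'yes'.
Only A, F, and G show the derived state 'yes' for I, supporting them as a clade.
II (derived state 'no') is unique to G (autapomorphy; uninformative for grouping).
III: derived state 'yes' in A, D, F, and G only — synapomorphy for {A, D, F, G}.
IV: derived state 'no' in F and G only — synapomorphy for {F, G}.
V: derived state 'yes' in F only — an autapomorphy, so it tells us nothing about relationships among taxa.
VI (derived state 'yes') is shared by A, D, F, G, and N — a synapomorphy uniting that clade.
VII (derived state 'no') is shared by all ingroup taxa — unites the whole ingroup.
Most parsimonious ingroup topology: ((N,(((G,F),A),D)),P).
G and F form a cherry on this tree, so they are sister taxa.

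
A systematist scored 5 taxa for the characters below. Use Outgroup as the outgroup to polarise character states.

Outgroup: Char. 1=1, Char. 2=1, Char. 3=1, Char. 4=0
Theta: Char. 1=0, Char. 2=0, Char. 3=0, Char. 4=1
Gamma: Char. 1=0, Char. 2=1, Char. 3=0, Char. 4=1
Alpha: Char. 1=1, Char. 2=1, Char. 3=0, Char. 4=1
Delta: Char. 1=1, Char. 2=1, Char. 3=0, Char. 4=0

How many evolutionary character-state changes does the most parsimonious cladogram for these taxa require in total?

Character polarity is set by the outgroup: the derived state is whichever differs from the outgroup's state, so for Char. 1, Char. 2, Char. 3 the derived state is '0', and for the remaining characters it is '1'.
Only Gamma and Theta show the derived state '0' for Char. 1, supporting them as a clade.
Char. 2 (derived state '0') is unique to Theta (autapomorphy; uninformative for grouping).
Char. 3 (derived state '0') is shared by all ingroup taxa — unites the whole ingroup.
Only Alpha, Gamma, and Theta show the derived state '1' for Char. 4, supporting them as a clade.
Most parsimonious ingroup topology: (((Theta,Gamma),Alpha),Delta).
Changes per character on this tree: Char. 1: 1; Char. 2: 1; Char. 3: 1; Char. 4: 1.
Total = 4.

4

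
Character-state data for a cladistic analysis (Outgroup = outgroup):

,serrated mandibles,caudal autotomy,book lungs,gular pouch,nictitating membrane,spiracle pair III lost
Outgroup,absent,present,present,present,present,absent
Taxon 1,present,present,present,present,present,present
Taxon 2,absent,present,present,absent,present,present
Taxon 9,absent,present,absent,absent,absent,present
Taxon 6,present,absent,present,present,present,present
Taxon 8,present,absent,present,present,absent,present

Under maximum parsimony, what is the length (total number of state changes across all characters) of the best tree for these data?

7

Character polarity is set by the outgroup: the derived state is whichever differs from the outgroup's state, so for caudal autotomy, book lungs, gular pouch, nictitating membrane the derived state is 'absent', and for the remaining characters it is 'present'.
serrated mandibles: derived state 'present' in Taxon 1, Taxon 6, and Taxon 8 only — synapomorphy for {Taxon 1, Taxon 6, Taxon 8}.
caudal autotomy: derived state 'absent' in Taxon 6 and Taxon 8 only — synapomorphy for {Taxon 6, Taxon 8}.
book lungs (derived state 'absent') is unique to Taxon 9 (autapomorphy; uninformative for grouping).
gular pouch (derived state 'absent') is shared by Taxon 2 and Taxon 9 — a synapomorphy uniting that clade.
nictitating membrane (state 'absent') occurs in Taxon 8 and Taxon 9 but conflicts with the nesting implied by the other characters — most parsimoniously interpreted as homoplasy.
spiracle pair III lost (derived state 'present') is shared by all ingroup taxa — unites the whole ingroup.
Most parsimonious ingroup topology: ((Taxon 1,(Taxon 6,Taxon 8)),(Taxon 2,Taxon 9)).
Changes per character on this tree: serrated mandibles: 1; caudal autotomy: 1; book lungs: 1; gular pouch: 1; nictitating membrane: 2; spiracle pair III lost: 1.
Total = 7.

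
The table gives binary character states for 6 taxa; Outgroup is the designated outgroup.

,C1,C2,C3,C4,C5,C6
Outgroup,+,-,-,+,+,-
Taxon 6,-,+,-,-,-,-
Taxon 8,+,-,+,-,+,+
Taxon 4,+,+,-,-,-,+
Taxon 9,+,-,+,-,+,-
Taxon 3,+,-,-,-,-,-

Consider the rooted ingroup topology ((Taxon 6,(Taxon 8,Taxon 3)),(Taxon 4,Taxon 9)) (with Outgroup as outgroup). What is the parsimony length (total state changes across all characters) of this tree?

Map each character onto ((Taxon 6,(Taxon 8,Taxon 3)),(Taxon 4,Taxon 9)) (rooted by Outgroup) and count the minimum state changes it requires (Fitch parsimony):
C1: 1; C2: 2; C3: 2; C4: 1; C5: 3; C6: 2.
Total tree length = 11.

11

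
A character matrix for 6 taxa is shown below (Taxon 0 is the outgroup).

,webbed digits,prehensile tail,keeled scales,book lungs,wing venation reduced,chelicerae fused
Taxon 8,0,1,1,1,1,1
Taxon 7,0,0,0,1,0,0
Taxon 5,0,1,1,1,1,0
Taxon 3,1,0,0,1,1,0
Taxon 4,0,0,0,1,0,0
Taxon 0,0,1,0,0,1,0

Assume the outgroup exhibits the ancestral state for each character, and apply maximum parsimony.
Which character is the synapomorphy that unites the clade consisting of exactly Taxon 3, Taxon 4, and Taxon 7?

Character polarity is set by the outgroup: the derived state is whichever differs from the outgroup's state, so for prehensile tail, wing venation reduced the derived state is '0', and for the remaining characters it is '1'.
webbed digits: derived state '1' in Taxon 3 only — an autapomorphy, so it tells us nothing about relationships among taxa.
prehensile tail: derived state '0' in Taxon 3, Taxon 4, and Taxon 7 only — synapomorphy for {Taxon 3, Taxon 4, Taxon 7}.
Only Taxon 5 and Taxon 8 show the derived state '1' for keeled scales, supporting them as a clade.
book lungs (derived state '1') is shared by all ingroup taxa — unites the whole ingroup.
Only Taxon 4 and Taxon 7 show the derived state '0' for wing venation reduced, supporting them as a clade.
chelicerae fused (derived state '1') is unique to Taxon 8 (autapomorphy; uninformative for grouping).
Most parsimonious ingroup topology: ((Taxon 5,Taxon 8),((Taxon 7,Taxon 4),Taxon 3)).
The clade {Taxon 3, Taxon 4, Taxon 7} is supported by prehensile tail: its derived state '0' occurs in exactly those taxa and in no other taxon (including the outgroup).

prehensile tail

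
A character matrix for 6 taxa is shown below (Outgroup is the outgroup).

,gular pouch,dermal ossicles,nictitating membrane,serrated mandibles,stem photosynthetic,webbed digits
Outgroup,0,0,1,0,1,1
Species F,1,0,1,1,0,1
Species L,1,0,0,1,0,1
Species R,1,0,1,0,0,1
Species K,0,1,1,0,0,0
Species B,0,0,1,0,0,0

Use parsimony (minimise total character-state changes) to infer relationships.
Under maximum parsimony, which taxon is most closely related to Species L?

Species F

Character polarity is set by the outgroup: the derived state is whichever differs from the outgroup's state, so for nictitating membrane, stem photosynthetic, webbed digits the derived state is '0', and for the remaining characters it is '1'.
Only Species F, Species L, and Species R show the derived state '1' for gular pouch, supporting them as a clade.
dermal ossicles: derived state '1' in Species K only — an autapomorphy, so it tells us nothing about relationships among taxa.
nictitating membrane (derived state '0') is unique to Species L (autapomorphy; uninformative for grouping).
Only Species F and Species L show the derived state '1' for serrated mandibles, supporting them as a clade.
stem photosynthetic (derived state '0') is shared by all ingroup taxa — unites the whole ingroup.
webbed digits: derived state '0' in Species B and Species K only — synapomorphy for {Species B, Species K}.
Most parsimonious ingroup topology: (((Species F,Species L),Species R),(Species K,Species B)).
Species L and Species F form a cherry on this tree, so they are sister taxa.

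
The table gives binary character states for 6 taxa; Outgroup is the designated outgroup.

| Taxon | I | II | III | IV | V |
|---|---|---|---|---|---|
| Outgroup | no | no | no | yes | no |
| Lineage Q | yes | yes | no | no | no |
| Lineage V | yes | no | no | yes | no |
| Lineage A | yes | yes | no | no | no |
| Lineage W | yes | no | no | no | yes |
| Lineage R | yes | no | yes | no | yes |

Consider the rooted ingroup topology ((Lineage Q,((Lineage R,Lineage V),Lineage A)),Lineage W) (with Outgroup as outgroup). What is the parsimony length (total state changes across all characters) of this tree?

8

Map each character onto ((Lineage Q,((Lineage R,Lineage V),Lineage A)),Lineage W) (rooted by Outgroup) and count the minimum state changes it requires (Fitch parsimony):
I: 1; II: 2; III: 1; IV: 2; V: 2.
Total tree length = 8.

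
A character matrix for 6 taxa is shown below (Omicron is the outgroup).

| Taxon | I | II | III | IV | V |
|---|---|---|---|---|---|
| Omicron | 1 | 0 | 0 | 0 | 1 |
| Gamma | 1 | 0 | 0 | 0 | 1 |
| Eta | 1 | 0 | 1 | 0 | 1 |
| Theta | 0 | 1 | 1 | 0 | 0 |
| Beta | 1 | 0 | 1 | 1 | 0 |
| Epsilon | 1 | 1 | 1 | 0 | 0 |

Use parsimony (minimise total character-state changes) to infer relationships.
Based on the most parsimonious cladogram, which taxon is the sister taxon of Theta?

Epsilon

Character polarity is set by the outgroup: the derived state is whichever differs from the outgroup's state, so for I, V the derived state is '0', and for the remaining characters it is '1'.
I: derived state '0' in Theta only — an autapomorphy, so it tells us nothing about relationships among taxa.
II: derived state '1' in Epsilon and Theta only — synapomorphy for {Epsilon, Theta}.
III: derived state '1' in Beta, Epsilon, Eta, and Theta only — synapomorphy for {Beta, Epsilon, Eta, Theta}.
IV: derived state '1' in Beta only — an autapomorphy, so it tells us nothing about relationships among taxa.
Only Beta, Epsilon, and Theta show the derived state '0' for V, supporting them as a clade.
Most parsimonious ingroup topology: (Gamma,(Eta,((Theta,Epsilon),Beta))).
Theta and Epsilon form a cherry on this tree, so they are sister taxa.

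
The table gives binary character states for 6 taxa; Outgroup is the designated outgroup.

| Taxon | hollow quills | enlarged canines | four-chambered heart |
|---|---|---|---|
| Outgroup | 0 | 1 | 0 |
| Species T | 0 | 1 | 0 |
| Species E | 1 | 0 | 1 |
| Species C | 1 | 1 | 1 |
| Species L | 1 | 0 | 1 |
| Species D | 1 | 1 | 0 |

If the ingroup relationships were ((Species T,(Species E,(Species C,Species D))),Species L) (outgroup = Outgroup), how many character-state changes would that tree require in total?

Map each character onto ((Species T,(Species E,(Species C,Species D))),Species L) (rooted by Outgroup) and count the minimum state changes it requires (Fitch parsimony):
hollow quills: 2; enlarged canines: 2; four-chambered heart: 3.
Total tree length = 7.

7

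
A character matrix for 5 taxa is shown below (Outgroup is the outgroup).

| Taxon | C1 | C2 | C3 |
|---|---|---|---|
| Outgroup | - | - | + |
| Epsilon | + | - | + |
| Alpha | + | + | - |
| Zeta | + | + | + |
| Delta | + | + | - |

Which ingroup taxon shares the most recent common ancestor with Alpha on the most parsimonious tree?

Delta

Character polarity is set by the outgroup: the derived state is whichever differs from the outgroup's state, so for C3 the derived state is '-', and for the remaining characters it is '+'.
All ingroup taxa share the derived state '+' for C1; it defines the ingroup but does not resolve relationships within it.
Only Alpha, Delta, and Zeta show the derived state '+' for C2, supporting them as a clade.
C3 (derived state '-') is shared by Alpha and Delta — a synapomorphy uniting that clade.
Most parsimonious ingroup topology: (Epsilon,((Alpha,Delta),Zeta)).
Alpha and Delta form a cherry on this tree, so they are sister taxa.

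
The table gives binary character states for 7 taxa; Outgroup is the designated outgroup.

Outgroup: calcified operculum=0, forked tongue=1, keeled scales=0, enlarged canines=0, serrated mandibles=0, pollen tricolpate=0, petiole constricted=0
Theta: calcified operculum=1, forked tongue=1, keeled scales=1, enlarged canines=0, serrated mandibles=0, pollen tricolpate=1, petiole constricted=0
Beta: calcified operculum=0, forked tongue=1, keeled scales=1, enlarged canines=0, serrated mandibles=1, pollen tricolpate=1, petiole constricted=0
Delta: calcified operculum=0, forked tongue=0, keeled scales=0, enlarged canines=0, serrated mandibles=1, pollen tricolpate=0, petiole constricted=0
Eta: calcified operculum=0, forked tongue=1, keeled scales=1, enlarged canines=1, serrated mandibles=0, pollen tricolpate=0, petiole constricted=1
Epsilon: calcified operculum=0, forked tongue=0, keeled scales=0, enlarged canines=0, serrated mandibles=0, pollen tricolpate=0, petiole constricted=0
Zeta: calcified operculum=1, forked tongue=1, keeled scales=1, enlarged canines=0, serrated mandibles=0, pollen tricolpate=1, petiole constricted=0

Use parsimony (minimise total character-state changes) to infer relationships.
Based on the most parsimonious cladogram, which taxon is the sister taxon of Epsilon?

Character polarity is set by the outgroup: the derived state is whichever differs from the outgroup's state, so for forked tongue the derived state is '0', and for the remaining characters it is '1'.
calcified operculum (derived state '1') is shared by Theta and Zeta — a synapomorphy uniting that clade.
Only Delta and Epsilon show the derived state '0' for forked tongue, supporting them as a clade.
Only Beta, Eta, Theta, and Zeta show the derived state '1' for keeled scales, supporting them as a clade.
enlarged canines: derived state '1' in Eta only — an autapomorphy, so it tells us nothing about relationships among taxa.
serrated mandibles (state '1') occurs in Beta and Delta but conflicts with the nesting implied by the other characters — most parsimoniously interpreted as homoplasy.
pollen tricolpate: derived state '1' in Beta, Theta, and Zeta only — synapomorphy for {Beta, Theta, Zeta}.
petiole constricted (derived state '1') is unique to Eta (autapomorphy; uninformative for grouping).
Most parsimonious ingroup topology: ((((Theta,Zeta),Beta),Eta),(Delta,Epsilon)).
Epsilon and Delta form a cherry on this tree, so they are sister taxa.

Delta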